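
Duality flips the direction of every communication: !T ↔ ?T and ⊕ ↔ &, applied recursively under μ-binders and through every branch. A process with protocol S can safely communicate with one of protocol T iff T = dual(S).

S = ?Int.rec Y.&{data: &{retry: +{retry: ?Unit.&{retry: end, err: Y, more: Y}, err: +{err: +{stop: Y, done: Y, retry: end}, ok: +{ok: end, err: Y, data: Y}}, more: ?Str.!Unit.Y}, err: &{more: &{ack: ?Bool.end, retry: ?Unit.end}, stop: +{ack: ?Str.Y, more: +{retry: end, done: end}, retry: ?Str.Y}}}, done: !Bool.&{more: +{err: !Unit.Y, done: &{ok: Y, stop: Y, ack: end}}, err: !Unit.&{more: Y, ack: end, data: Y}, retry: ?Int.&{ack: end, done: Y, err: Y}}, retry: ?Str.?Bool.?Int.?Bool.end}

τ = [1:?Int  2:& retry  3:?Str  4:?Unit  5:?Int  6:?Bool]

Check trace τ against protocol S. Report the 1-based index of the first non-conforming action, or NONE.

4

step 1: ?Int  ✓  residual = rec Y.…
step 2: & retry  ✓  residual = ?Str.?Bool.?Int.?Bool.end
step 3: ?Str  ✓  residual = ?Bool.?Int.?Bool.end
step 4: got ?Unit, protocol expects ?Bool  ✗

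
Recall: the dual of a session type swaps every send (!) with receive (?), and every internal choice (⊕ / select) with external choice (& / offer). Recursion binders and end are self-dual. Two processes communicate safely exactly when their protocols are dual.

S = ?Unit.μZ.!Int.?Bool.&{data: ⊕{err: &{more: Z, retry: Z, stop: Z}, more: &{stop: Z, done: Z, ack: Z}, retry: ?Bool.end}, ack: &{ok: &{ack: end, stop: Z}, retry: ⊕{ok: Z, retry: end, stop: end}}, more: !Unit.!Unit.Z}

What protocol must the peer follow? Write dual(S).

!Unit.μZ.?Int.!Bool.⊕{data: &{err: ⊕{more: Z, retry: Z, stop: Z}, more: ⊕{stop: Z, done: Z, ack: Z}, retry: !Bool.end}, ack: ⊕{ok: ⊕{ack: end, stop: Z}, retry: &{ok: Z, retry: end, stop: end}}, more: ?Unit.?Unit.Z}

?Unit → !Unit
  μZ → μZ  (binder kept)
    !Int → ?Int
      ?Bool → !Bool
        &{data,ack,more} → ⊕{data,ack,more}  (&→⊕)
          [data]
            ⊕{err,more,retry} → &{err,more,retry}  (⊕→&)
              [err]
                &{more,retry,stop} → ⊕{more,retry,stop}  (&→⊕)
                  [more]
                    Z self-dual
                  [retry]
                    Z self-dual
                  [stop]
                    Z self-dual
              [more]
                &{stop,done,ack} → ⊕{stop,done,ack}  (&→⊕)
                  [stop]
                    Z self-dual
                  [done]
                    Z self-dual
                  [ack]
                    Z self-dual
              [retry]
                ?Bool → !Bool
                  end self-dual
          [ack]
            &{ok,retry} → ⊕{ok,retry}  (&→⊕)
              [ok]
                &{ack,stop} → ⊕{ack,stop}  (&→⊕)
                  [ack]
                    end self-dual
                  [stop]
                    Z self-dual
              [retry]
                ⊕{ok,retry,stop} → &{ok,retry,stop}  (⊕→&)
                  [ok]
                    Z self-dual
                  [retry]
                    end self-dual
                  [stop]
                    end self-dual
          [more]
            !Unit → ?Unit
              !Unit → ?Unit
                Z self-dual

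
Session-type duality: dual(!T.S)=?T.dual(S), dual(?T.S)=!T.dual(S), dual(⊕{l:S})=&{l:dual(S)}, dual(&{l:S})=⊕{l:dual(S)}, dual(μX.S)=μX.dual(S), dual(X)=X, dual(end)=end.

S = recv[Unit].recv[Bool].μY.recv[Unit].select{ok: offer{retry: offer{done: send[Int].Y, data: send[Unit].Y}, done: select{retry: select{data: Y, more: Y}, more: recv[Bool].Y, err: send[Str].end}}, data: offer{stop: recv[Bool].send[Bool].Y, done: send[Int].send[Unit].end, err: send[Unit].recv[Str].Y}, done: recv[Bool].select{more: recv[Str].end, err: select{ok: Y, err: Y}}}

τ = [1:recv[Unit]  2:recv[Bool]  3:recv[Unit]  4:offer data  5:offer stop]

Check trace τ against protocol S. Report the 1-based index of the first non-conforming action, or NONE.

[1] recv[Unit]  ok  now at recv[Bool].μY.…
[2] recv[Bool]  ok  now at μY.…
[3] recv[Unit]  ok  now at select{ok: offer{retry: offer{done: send[Int].μY.…, data: send[Unit].μY.…}, done: select{retry: select{data: μY.…, more: μY.…}, more: recv[Bool].μY.…, err: send[Str].end}}, data: offer{stop: recv[Bool].send[Bool].μY.…, done: send[Int].send[Unit].end, err: send[Unit].recv[Str].μY.…}, done: recv[Bool].select{more: recv[Str].end, err: select{ok: μY.…, err: μY.…}}}
[4] got offer data, protocol expects select ok or select data or select done  ✗

4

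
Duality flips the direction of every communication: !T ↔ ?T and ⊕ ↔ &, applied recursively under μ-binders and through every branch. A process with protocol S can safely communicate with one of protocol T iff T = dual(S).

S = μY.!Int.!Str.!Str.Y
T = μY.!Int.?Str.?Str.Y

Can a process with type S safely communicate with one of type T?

μY | μY  match (rec unchanged)
  !Int | !Int  ✗ same direction on both sides — not dual

NO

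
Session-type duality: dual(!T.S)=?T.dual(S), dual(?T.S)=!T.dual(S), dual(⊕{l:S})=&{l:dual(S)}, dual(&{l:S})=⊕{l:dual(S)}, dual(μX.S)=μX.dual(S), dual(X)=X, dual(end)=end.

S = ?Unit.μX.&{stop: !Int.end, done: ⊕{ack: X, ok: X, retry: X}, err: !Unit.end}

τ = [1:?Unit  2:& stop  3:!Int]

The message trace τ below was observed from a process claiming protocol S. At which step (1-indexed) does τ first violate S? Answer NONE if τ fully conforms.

NONE

@1 ?Unit  ✓  cont: μX.…
@2 & stop  ✓  cont: !Int.end
@3 !Int  ✓  cont: end
trace exhausted — no violation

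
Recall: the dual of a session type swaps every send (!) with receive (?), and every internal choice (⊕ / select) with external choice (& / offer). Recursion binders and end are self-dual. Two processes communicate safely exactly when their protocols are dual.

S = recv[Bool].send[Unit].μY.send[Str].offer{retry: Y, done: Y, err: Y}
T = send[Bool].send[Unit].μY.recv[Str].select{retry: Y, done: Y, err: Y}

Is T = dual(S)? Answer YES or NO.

recv[Bool] vs send[Bool]  ✓
  send[Unit] vs send[Unit]  ✗ same direction on both sides — not dual

NO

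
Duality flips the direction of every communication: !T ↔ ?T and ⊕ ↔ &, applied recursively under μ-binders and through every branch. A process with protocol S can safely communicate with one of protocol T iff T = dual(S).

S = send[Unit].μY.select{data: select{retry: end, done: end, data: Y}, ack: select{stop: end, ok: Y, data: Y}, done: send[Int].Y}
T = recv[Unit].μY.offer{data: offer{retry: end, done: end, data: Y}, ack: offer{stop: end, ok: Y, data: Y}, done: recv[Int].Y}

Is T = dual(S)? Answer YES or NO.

send[Unit] | recv[Unit]  match
  μY | μY  match (rec unchanged)
    select{data,ack,done} | offer{data,ack,done}  match same labels
      • data:
        select{retry,done,data} | offer{retry,done,data}  match same labels
          • retry:
            end | end  match
          • done:
            end | end  match
          • data:
            Y | Y  match
      • ack:
        select{stop,ok,data} | offer{stop,ok,data}  match same labels
          • stop:
            end | end  match
          • ok:
            Y | Y  match
          • data:
            Y | Y  match
      • done:
        send[Int] | recv[Int]  match
          Y | Y  match

YES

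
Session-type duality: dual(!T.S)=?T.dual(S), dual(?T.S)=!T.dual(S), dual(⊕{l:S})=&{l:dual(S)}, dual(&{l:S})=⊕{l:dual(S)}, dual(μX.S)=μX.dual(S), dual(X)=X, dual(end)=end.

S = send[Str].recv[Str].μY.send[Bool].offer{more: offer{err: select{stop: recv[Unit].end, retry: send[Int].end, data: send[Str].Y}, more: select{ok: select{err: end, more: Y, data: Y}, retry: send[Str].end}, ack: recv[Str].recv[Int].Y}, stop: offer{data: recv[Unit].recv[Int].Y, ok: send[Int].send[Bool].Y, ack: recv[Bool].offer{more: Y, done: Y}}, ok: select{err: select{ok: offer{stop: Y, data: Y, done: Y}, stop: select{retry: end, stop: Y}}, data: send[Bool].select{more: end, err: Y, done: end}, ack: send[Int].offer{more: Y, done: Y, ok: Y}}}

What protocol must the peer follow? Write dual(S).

send[Str] ↦ recv[Str]
  recv[Str] ↦ send[Str]
    μY ↦ μY  (rec unchanged)
      send[Bool] ↦ recv[Bool]
        offer{more,stop,ok} ↦ select{more,stop,ok}  (offer→select)
          [more]
            offer{err,more,ack} ↦ select{err,more,ack}  (offer→select)
              [err]
                select{stop,retry,data} ↦ offer{stop,retry,data}  (select→offer)
                  [stop]
                    recv[Unit] ↦ send[Unit]
                      dual(end) = end
                  [retry]
                    send[Int] ↦ recv[Int]
                      dual(end) = end
                  [data]
                    send[Str] ↦ recv[Str]
                      dual(Y) = Y
              [more]
                select{ok,retry} ↦ offer{ok,retry}  (select→offer)
                  [ok]
                    select{err,more,data} ↦ offer{err,more,data}  (select→offer)
                      [err]
                        dual(end) = end
                      [more]
                        dual(Y) = Y
                      [data]
                        dual(Y) = Y
                  [retry]
                    send[Str] ↦ recv[Str]
                      dual(end) = end
              [ack]
                recv[Str] ↦ send[Str]
                  recv[Int] ↦ send[Int]
                    dual(Y) = Y
          [stop]
            offer{data,ok,ack} ↦ select{data,ok,ack}  (offer→select)
              [data]
                recv[Unit] ↦ send[Unit]
                  recv[Int] ↦ send[Int]
                    dual(Y) = Y
              [ok]
                send[Int] ↦ recv[Int]
                  send[Bool] ↦ recv[Bool]
                    dual(Y) = Y
              [ack]
                recv[Bool] ↦ send[Bool]
                  offer{more,done} ↦ select{more,done}  (offer→select)
                    [more]
                      dual(Y) = Y
                    [done]
                      dual(Y) = Y
          [ok]
            select{err,data,ack} ↦ offer{err,data,ack}  (select→offer)
              [err]
                select{ok,stop} ↦ offer{ok,stop}  (select→offer)
                  [ok]
                    offer{stop,data,done} ↦ select{stop,data,done}  (offer→select)
                      [stop]
                        dual(Y) = Y
                      [data]
                        dual(Y) = Y
                      [done]
                        dual(Y) = Y
                  [stop]
                    select{retry,stop} ↦ offer{retry,stop}  (select→offer)
                      [retry]
                        dual(end) = end
                      [stop]
                        dual(Y) = Y
              [data]
                send[Bool] ↦ recv[Bool]
                  select{more,err,done} ↦ offer{more,err,done}  (select→offer)
                    [more]
                      dual(end) = end
                    [err]
                      dual(Y) = Y
                    [done]
                      dual(end) = end
              [ack]
                send[Int] ↦ recv[Int]
                  offer{more,done,ok} ↦ select{more,done,ok}  (offer→select)
                    [more]
                      dual(Y) = Y
                    [done]
                      dual(Y) = Y
                    [ok]
                      dual(Y) = Y

recv[Str].send[Str].μY.recv[Bool].select{more: select{err: offer{stop: send[Unit].end, retry: recv[Int].end, data: recv[Str].Y}, more: offer{ok: offer{err: end, more: Y, data: Y}, retry: recv[Str].end}, ack: send[Str].send[Int].Y}, stop: select{data: send[Unit].send[Int].Y, ok: recv[Int].recv[Bool].Y, ack: send[Bool].select{more: Y, done: Y}}, ok: offer{err: offer{ok: select{stop: Y, data: Y, done: Y}, stop: offer{retry: end, stop: Y}}, data: recv[Bool].offer{more: end, err: Y, done: end}, ack: recv[Int].select{more: Y, done: Y, ok: Y}}}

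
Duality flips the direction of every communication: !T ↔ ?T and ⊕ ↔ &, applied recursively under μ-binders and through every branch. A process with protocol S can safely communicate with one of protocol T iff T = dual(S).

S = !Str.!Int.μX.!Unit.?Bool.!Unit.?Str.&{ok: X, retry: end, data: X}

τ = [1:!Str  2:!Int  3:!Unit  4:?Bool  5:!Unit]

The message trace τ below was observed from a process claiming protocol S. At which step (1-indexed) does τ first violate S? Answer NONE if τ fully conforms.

NONE

@1 !Str  match  cont: !Int.μX.…
@2 !Int  match  cont: μX.…
@3 !Unit  match  cont: ?Bool.!Unit.?Str.&{ok: μX.…, retry: end, data: μX.…}
@4 ?Bool  match  cont: !Unit.?Str.&{ok: μX.…, retry: end, data: μX.…}
@5 !Unit  match  cont: ?Str.&{ok: μX.…, retry: end, data: μX.…}
all 5 steps conform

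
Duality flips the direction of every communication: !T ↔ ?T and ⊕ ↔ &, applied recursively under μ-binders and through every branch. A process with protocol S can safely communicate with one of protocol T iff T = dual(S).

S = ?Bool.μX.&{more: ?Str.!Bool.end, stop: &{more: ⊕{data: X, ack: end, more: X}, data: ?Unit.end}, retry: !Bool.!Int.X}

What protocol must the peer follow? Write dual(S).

?Bool = !Bool
  μX = μX  (μ self-dual)
    &{more,stop,retry} = ⊕{more,stop,retry}  (offer→select)
      [more]
        ?Str = !Str
          !Bool = ?Bool
            end ↦ end
      [stop]
        &{more,data} = ⊕{more,data}  (offer→select)
          [more]
            ⊕{data,ack,more} = &{data,ack,more}  (⊕→&)
              [data]
                X ↦ X
              [ack]
                end ↦ end
              [more]
                X ↦ X
          [data]
            ?Unit = !Unit
              end ↦ end
      [retry]
        !Bool = ?Bool
          !Int = ?Int
            X ↦ X

!Bool.μX.⊕{more: !Str.?Bool.end, stop: ⊕{more: &{data: X, ack: end, more: X}, data: !Unit.end}, retry: ?Bool.?Int.X}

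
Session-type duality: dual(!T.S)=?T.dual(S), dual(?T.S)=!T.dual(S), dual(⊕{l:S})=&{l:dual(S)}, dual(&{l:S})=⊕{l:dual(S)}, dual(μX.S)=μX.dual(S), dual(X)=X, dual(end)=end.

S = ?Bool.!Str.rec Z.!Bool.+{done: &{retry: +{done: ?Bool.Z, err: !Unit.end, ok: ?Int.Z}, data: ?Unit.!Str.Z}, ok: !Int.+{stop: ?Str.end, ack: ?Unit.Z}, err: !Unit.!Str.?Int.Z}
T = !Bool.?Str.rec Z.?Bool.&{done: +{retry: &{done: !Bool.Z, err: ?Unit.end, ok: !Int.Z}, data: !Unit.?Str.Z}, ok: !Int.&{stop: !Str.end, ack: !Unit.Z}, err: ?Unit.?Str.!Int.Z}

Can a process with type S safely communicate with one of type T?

?Bool ‖ !Bool  ok
  !Str ‖ ?Str  ok
    rec Z ‖ rec Z  ok (binder kept)
      !Bool ‖ ?Bool  ok
        +{done,ok,err} ‖ &{done,ok,err}  ok label sets agree
          [done]
            &{retry,data} ‖ +{retry,data}  ok label sets agree
              [retry]
                +{done,err,ok} ‖ &{done,err,ok}  ok label sets agree
                  [done]
                    ?Bool ‖ !Bool  ok
                      Z ‖ Z  ok
                  [err]
                    !Unit ‖ ?Unit  ok
                      end ‖ end  ok
                  [ok]
                    ?Int ‖ !Int  ok
                      Z ‖ Z  ok
              [data]
                ?Unit ‖ !Unit  ok
                  !Str ‖ ?Str  ok
                    Z ‖ Z  ok
          [ok]
            !Int ‖ !Int  ✗ same direction on both sides — not dual

NO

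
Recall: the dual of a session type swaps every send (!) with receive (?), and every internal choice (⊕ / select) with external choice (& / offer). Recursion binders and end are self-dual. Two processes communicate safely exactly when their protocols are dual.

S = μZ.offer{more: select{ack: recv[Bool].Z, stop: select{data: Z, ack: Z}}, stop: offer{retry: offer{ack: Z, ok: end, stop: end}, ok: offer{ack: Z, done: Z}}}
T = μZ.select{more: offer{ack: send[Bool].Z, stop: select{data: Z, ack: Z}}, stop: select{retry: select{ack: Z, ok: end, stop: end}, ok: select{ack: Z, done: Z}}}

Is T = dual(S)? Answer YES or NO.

NO

μZ vs μZ  ✓ (μ self-dual)
  offer{more,stop} vs select{more,stop}  ✓ labels match
    • more:
      select{ack,stop} vs offer{ack,stop}  ✓ labels match
        • ack:
          recv[Bool] vs send[Bool]  ✓
            Z vs Z  ✓
        • stop:
          select{data,ack} vs select{data,ack}  ✗ choice polarity not flipped — not dual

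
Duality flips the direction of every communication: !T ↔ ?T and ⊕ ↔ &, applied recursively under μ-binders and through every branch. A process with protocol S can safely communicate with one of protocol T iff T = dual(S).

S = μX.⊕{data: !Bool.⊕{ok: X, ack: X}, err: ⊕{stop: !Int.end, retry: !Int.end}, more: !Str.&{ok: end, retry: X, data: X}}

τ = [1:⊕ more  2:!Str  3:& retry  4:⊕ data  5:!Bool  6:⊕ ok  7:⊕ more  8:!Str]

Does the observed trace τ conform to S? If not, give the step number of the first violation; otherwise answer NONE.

NONE

@1 ⊕ more  match  now at !Str.&{ok: end, retry: μX.…, data: μX.…}
@2 !Str  match  now at &{ok: end, retry: μX.…, data: μX.…}
@3 & retry  match  now at μX.…
@4 ⊕ data  match  now at !Bool.⊕{ok: μX.…, ack: μX.…}
@5 !Bool  match  now at ⊕{ok: μX.…, ack: μX.…}
@6 ⊕ ok  match  now at μX.…
@7 ⊕ more  match  now at !Str.&{ok: end, retry: μX.…, data: μX.…}
@8 !Str  match  now at &{ok: end, retry: μX.…, data: μX.…}
τ conforms to S (length 8)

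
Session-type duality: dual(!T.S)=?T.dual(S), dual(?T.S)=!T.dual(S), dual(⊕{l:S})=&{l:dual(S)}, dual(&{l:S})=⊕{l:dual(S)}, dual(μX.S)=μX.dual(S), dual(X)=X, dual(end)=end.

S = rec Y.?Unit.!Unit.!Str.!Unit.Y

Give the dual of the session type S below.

rec Y.!Unit.?Unit.?Str.?Unit.Y

rec Y = rec Y  (binder kept)
  ?Unit = !Unit
    !Unit = ?Unit
      !Str = ?Str
        !Unit = ?Unit
          dual(Y) = Y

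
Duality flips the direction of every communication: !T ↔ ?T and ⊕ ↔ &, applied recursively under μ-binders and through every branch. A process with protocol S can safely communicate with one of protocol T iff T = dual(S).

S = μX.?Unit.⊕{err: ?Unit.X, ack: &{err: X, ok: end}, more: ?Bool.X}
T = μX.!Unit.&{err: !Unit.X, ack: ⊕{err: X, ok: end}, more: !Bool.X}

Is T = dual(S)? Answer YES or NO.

μX | μX  ✓ (μ self-dual)
  ?Unit | !Unit  ✓
    ⊕{err,ack,more} | &{err,ack,more}  ✓ same labels
      case err:
        ?Unit | !Unit  ✓
          X | X  ✓
      case ack:
        &{err,ok} | ⊕{err,ok}  ✓ same labels
          case err:
            X | X  ✓
          case ok:
            end | end  ✓
      case more:
        ?Bool | !Bool  ✓
          X | X  ✓

YES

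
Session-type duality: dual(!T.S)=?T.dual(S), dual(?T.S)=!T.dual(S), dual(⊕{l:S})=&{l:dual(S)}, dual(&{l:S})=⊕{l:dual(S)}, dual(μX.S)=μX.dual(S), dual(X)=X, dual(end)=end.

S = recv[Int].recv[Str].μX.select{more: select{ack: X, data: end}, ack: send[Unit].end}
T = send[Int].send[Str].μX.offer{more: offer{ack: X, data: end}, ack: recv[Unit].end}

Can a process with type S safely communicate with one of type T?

YES

recv[Int] vs send[Int]  ok
  recv[Str] vs send[Str]  ok
    μX vs μX  ok (binder kept)
      select{more,ack} vs offer{more,ack}  ok labels match
        • more:
          select{ack,data} vs offer{ack,data}  ok labels match
            • ack:
              X vs X  ok
            • data:
              end vs end  ok
        • ack:
          send[Unit] vs recv[Unit]  ok
            end vs end  ok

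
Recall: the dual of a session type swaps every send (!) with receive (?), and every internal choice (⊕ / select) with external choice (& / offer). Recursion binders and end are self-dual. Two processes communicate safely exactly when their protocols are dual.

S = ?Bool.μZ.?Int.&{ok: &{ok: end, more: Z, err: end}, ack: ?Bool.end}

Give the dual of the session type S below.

!Bool.μZ.!Int.⊕{ok: ⊕{ok: end, more: Z, err: end}, ack: !Bool.end}

?Bool → !Bool
  μZ → μZ  (binder kept)
    ?Int → !Int
      &{ok,ack} → ⊕{ok,ack}  (offer→select)
        [ok]
          &{ok,more,err} → ⊕{ok,more,err}  (offer→select)
            [ok]
              end self-dual
            [more]
              Z self-dual
            [err]
              end self-dual
        [ack]
          ?Bool → !Bool
            end self-dual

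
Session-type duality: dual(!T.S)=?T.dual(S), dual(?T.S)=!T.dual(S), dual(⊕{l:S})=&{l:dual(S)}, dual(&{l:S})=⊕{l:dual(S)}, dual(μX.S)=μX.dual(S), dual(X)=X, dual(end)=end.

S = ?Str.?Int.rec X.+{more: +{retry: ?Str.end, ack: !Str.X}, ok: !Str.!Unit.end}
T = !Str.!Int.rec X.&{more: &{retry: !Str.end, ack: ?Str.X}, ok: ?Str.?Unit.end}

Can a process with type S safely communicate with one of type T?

YES

?Str vs !Str  match
  ?Int vs !Int  match
    rec X vs rec X  match (rec unchanged)
      +{more,ok} vs &{more,ok}  match same labels
        [more]
          +{retry,ack} vs &{retry,ack}  match same labels
            [retry]
              ?Str vs !Str  match
                end vs end  match
            [ack]
              !Str vs ?Str  match
                X vs X  match
        [ok]
          !Str vs ?Str  match
            !Unit vs ?Unit  match
              end vs end  match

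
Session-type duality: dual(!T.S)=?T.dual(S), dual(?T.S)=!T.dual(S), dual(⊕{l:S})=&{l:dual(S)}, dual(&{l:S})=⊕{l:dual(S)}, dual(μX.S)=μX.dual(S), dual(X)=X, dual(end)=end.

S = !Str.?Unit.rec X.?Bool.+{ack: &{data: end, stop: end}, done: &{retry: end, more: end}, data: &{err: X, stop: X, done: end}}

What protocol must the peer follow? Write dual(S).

?Str.!Unit.rec X.!Bool.&{ack: +{data: end, stop: end}, done: +{retry: end, more: end}, data: +{err: X, stop: X, done: end}}

!Str ↦ ?Str
  ?Unit ↦ !Unit
    rec X ↦ rec X  (binder kept)
      ?Bool ↦ !Bool
        +{ack,done,data} ↦ &{ack,done,data}  (⊕→&)
          [ack]
            &{data,stop} ↦ +{data,stop}  (&→⊕)
              [data]
                dual(end) = end
              [stop]
                dual(end) = end
          [done]
            &{retry,more} ↦ +{retry,more}  (&→⊕)
              [retry]
                dual(end) = end
              [more]
                dual(end) = end
          [data]
            &{err,stop,done} ↦ +{err,stop,done}  (&→⊕)
              [err]
                dual(X) = X
              [stop]
                dual(X) = X
              [done]
                dual(end) = end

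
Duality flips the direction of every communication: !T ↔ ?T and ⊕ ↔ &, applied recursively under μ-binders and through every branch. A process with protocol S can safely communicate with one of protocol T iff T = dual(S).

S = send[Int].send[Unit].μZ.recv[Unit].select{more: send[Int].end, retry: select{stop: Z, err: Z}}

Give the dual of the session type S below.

recv[Int].recv[Unit].μZ.send[Unit].offer{more: recv[Int].end, retry: offer{stop: Z, err: Z}}

send[Int] → recv[Int]
  send[Unit] → recv[Unit]
    μZ → μZ  (binder kept)
      recv[Unit] → send[Unit]
        select{more,retry} → offer{more,retry}  (⊕→&)
          • more:
            send[Int] → recv[Int]
              end ↦ end
          • retry:
            select{stop,err} → offer{stop,err}  (⊕→&)
              • stop:
                Z ↦ Z
              • err:
                Z ↦ Z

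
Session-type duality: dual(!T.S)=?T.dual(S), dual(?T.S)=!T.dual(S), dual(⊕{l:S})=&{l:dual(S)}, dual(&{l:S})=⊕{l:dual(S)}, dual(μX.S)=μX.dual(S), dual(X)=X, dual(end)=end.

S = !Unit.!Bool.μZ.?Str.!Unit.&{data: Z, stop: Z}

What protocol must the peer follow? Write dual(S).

?Unit.?Bool.μZ.!Str.?Unit.⊕{data: Z, stop: Z}

!Unit = ?Unit
  !Bool = ?Bool
    μZ = μZ  (μ self-dual)
      ?Str = !Str
        !Unit = ?Unit
          &{data,stop} = ⊕{data,stop}  (&→⊕)
            • data:
              dual(Z) = Z
            • stop:
              dual(Z) = Z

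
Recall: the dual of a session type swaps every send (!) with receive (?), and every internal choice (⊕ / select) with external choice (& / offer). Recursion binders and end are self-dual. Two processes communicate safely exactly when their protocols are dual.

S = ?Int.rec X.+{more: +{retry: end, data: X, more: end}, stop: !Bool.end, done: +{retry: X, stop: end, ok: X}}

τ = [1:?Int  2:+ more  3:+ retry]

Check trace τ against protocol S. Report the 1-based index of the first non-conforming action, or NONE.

NONE

step 1: ?Int  match  residual = rec X.…
step 2: + more  match  residual = +{retry: end, data: rec X.…, more: end}
step 3: + retry  match  residual = end
τ conforms to S (length 3)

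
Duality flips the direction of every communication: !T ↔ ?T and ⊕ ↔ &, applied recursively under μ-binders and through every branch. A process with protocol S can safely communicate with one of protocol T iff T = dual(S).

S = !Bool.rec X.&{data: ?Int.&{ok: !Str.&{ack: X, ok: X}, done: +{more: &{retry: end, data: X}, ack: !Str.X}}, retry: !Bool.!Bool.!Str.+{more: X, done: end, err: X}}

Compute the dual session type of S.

?Bool.rec X.+{data: !Int.+{ok: ?Str.+{ack: X, ok: X}, done: &{more: +{retry: end, data: X}, ack: ?Str.X}}, retry: ?Bool.?Bool.?Str.&{more: X, done: end, err: X}}

!Bool ↦ ?Bool
  rec X ↦ rec X  (rec unchanged)
    &{data,retry} ↦ +{data,retry}  (external→internal)
      • data:
        ?Int ↦ !Int
          &{ok,done} ↦ +{ok,done}  (external→internal)
            • ok:
              !Str ↦ ?Str
                &{ack,ok} ↦ +{ack,ok}  (external→internal)
                  • ack:
                    X self-dual
                  • ok:
                    X self-dual
            • done:
              +{more,ack} ↦ &{more,ack}  (internal→external)
                • more:
                  &{retry,data} ↦ +{retry,data}  (external→internal)
                    • retry:
                      end self-dual
                    • data:
                      X self-dual
                • ack:
                  !Str ↦ ?Str
                    X self-dual
      • retry:
        !Bool ↦ ?Bool
          !Bool ↦ ?Bool
            !Str ↦ ?Str
              +{more,done,err} ↦ &{more,done,err}  (internal→external)
                • more:
                  X self-dual
                • done:
                  end self-dual
                • err:
                  X self-dual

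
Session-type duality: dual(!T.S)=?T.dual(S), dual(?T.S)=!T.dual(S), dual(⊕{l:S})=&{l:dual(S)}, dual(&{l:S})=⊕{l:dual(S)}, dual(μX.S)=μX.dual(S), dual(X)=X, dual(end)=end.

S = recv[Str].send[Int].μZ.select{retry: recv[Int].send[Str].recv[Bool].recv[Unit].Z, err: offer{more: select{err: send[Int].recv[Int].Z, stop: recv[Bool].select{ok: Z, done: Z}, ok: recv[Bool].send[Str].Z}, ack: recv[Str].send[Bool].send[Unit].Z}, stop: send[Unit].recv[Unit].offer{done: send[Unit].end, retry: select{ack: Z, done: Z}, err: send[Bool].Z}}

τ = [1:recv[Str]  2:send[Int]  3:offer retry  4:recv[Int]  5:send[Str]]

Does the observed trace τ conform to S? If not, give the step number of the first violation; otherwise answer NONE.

[1] recv[Str]  ok  now at send[Int].μZ.…
[2] send[Int]  ok  now at μZ.…
[3] got offer retry, protocol expects select retry or select err or select stop  ✗

3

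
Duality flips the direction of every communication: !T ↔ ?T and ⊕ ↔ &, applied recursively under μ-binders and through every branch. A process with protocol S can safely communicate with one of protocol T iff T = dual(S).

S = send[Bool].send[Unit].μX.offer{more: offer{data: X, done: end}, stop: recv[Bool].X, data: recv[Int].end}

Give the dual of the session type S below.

send[Bool] → recv[Bool]
  send[Unit] → recv[Unit]
    μX → μX  (rec unchanged)
      offer{more,stop,data} → select{more,stop,data}  (&→⊕)
        • more:
          offer{data,done} → select{data,done}  (&→⊕)
            • data:
              X self-dual
            • done:
              end self-dual
        • stop:
          recv[Bool] → send[Bool]
            X self-dual
        • data:
          recv[Int] → send[Int]
            end self-dual

recv[Bool].recv[Unit].μX.select{more: select{data: X, done: end}, stop: send[Bool].X, data: send[Int].end}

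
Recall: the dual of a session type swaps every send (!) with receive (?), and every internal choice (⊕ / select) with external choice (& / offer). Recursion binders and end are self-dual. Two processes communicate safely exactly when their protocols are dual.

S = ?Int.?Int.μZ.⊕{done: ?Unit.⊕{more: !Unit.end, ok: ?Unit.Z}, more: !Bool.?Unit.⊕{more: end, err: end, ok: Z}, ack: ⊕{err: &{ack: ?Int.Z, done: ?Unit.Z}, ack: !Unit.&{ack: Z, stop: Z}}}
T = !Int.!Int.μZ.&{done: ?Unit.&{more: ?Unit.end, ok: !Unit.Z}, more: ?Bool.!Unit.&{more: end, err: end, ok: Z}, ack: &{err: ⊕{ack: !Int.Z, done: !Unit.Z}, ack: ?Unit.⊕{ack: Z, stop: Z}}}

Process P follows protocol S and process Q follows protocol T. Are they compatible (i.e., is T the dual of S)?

NO

?Int | !Int  ✓
  ?Int | !Int  ✓
    μZ | μZ  ✓ (binder kept)
      ⊕{done,more,ack} | &{done,more,ack}  ✓ labels match
        case done:
          ?Unit | ?Unit  ✗ same direction on both sides — not dual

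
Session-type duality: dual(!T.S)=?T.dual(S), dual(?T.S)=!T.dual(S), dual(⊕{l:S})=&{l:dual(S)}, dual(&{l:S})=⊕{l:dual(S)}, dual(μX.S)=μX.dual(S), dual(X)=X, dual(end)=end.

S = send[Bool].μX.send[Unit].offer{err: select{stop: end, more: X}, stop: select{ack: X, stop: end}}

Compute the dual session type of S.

recv[Bool].μX.recv[Unit].select{err: offer{stop: end, more: X}, stop: offer{ack: X, stop: end}}

send[Bool] → recv[Bool]
  μX → μX  (binder kept)
    send[Unit] → recv[Unit]
      offer{err,stop} → select{err,stop}  (offer→select)
        [err]
          select{stop,more} → offer{stop,more}  (select→offer)
            [stop]
              dual(end) = end
            [more]
              dual(X) = X
        [stop]
          select{ack,stop} → offer{ack,stop}  (select→offer)
            [ack]
              dual(X) = X
            [stop]
              dual(end) = end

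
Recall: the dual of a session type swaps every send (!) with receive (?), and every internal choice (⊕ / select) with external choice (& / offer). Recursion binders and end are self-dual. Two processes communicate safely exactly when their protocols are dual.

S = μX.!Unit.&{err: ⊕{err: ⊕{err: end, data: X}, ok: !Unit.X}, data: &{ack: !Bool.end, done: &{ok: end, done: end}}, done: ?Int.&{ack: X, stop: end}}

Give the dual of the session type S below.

μX.?Unit.⊕{err: &{err: &{err: end, data: X}, ok: ?Unit.X}, data: ⊕{ack: ?Bool.end, done: ⊕{ok: end, done: end}}, done: !Int.⊕{ack: X, stop: end}}

μX ↦ μX  (rec unchanged)
  !Unit ↦ ?Unit
    &{err,data,done} ↦ ⊕{err,data,done}  (offer→select)
      • err:
        ⊕{err,ok} ↦ &{err,ok}  (internal→external)
          • err:
            ⊕{err,data} ↦ &{err,data}  (internal→external)
              • err:
                dual(end) = end
              • data:
                dual(X) = X
          • ok:
            !Unit ↦ ?Unit
              dual(X) = X
      • data:
        &{ack,done} ↦ ⊕{ack,done}  (offer→select)
          • ack:
            !Bool ↦ ?Bool
              dual(end) = end
          • done:
            &{ok,done} ↦ ⊕{ok,done}  (offer→select)
              • ok:
                dual(end) = end
              • done:
                dual(end) = end
      • done:
        ?Int ↦ !Int
          &{ack,stop} ↦ ⊕{ack,stop}  (offer→select)
            • ack:
              dual(X) = X
            • stop:
              dual(end) = end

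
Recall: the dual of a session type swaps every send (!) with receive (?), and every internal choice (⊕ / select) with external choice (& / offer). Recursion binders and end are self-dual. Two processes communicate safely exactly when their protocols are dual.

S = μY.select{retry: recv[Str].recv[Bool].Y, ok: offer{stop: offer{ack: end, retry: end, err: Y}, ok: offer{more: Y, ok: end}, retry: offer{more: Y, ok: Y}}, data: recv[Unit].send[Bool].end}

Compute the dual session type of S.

μY.offer{retry: send[Str].send[Bool].Y, ok: select{stop: select{ack: end, retry: end, err: Y}, ok: select{more: Y, ok: end}, retry: select{more: Y, ok: Y}}, data: send[Unit].recv[Bool].end}

μY = μY  (rec unchanged)
  select{retry,ok,data} = offer{retry,ok,data}  (internal→external)
    [retry]
      recv[Str] = send[Str]
        recv[Bool] = send[Bool]
          Y self-dual
    [ok]
      offer{stop,ok,retry} = select{stop,ok,retry}  (&→⊕)
        [stop]
          offer{ack,retry,err} = select{ack,retry,err}  (&→⊕)
            [ack]
              end self-dual
            [retry]
              end self-dual
            [err]
              Y self-dual
        [ok]
          offer{more,ok} = select{more,ok}  (&→⊕)
            [more]
              Y self-dual
            [ok]
              end self-dual
        [retry]
          offer{more,ok} = select{more,ok}  (&→⊕)
            [more]
              Y self-dual
            [ok]
              Y self-dual
    [data]
      recv[Unit] = send[Unit]
        send[Bool] = recv[Bool]
          end self-dual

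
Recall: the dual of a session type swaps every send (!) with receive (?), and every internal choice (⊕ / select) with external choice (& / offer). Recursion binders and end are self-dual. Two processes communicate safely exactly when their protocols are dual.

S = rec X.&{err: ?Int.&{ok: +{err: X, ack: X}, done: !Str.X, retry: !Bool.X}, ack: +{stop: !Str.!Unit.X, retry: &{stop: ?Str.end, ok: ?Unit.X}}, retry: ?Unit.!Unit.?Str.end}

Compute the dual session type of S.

rec X.+{err: !Int.+{ok: &{err: X, ack: X}, done: ?Str.X, retry: ?Bool.X}, ack: &{stop: ?Str.?Unit.X, retry: +{stop: !Str.end, ok: !Unit.X}}, retry: !Unit.?Unit.!Str.end}

rec X → rec X  (μ self-dual)
  &{err,ack,retry} → +{err,ack,retry}  (&→⊕)
    • err:
      ?Int → !Int
        &{ok,done,retry} → +{ok,done,retry}  (&→⊕)
          • ok:
            +{err,ack} → &{err,ack}  (select→offer)
              • err:
                dual(X) = X
              • ack:
                dual(X) = X
          • done:
            !Str → ?Str
              dual(X) = X
          • retry:
            !Bool → ?Bool
              dual(X) = X
    • ack:
      +{stop,retry} → &{stop,retry}  (select→offer)
        • stop:
          !Str → ?Str
            !Unit → ?Unit
              dual(X) = X
        • retry:
          &{stop,ok} → +{stop,ok}  (&→⊕)
            • stop:
              ?Str → !Str
                dual(end) = end
            • ok:
              ?Unit → !Unit
                dual(X) = X
    • retry:
      ?Unit → !Unit
        !Unit → ?Unit
          ?Str → !Str
            dual(end) = end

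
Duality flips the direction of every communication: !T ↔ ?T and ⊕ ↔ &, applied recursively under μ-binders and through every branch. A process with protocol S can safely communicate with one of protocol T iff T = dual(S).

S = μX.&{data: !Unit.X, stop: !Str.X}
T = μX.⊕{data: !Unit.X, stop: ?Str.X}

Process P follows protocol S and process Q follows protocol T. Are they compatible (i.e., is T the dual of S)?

NO

μX ‖ μX  match (binder kept)
  &{data,stop} ‖ ⊕{data,stop}  match labels match
    • data:
      !Unit ‖ !Unit  ✗ same direction on both sides — not dual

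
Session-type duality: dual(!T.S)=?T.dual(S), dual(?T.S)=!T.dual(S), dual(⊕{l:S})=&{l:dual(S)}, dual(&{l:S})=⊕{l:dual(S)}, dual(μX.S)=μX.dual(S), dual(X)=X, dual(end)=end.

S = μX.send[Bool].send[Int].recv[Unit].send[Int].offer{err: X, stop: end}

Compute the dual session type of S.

μX → μX  (rec unchanged)
  send[Bool] → recv[Bool]
    send[Int] → recv[Int]
      recv[Unit] → send[Unit]
        send[Int] → recv[Int]
          offer{err,stop} → select{err,stop}  (external→internal)
            • err:
              X ↦ X
            • stop:
              end ↦ end

μX.recv[Bool].recv[Int].send[Unit].recv[Int].select{err: X, stop: end}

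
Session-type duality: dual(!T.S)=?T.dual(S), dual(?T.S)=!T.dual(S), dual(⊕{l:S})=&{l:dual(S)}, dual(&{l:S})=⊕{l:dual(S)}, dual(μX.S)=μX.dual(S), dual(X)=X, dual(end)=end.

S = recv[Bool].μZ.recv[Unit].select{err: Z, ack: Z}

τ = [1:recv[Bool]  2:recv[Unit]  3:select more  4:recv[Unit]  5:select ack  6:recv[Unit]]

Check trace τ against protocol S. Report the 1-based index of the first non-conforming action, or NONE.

3

[1] recv[Bool]  match  cont: μZ.…
[2] recv[Unit]  match  cont: select{err: μZ.…, ack: μZ.…}
[3] got select more, protocol expects select err or select ack  ✗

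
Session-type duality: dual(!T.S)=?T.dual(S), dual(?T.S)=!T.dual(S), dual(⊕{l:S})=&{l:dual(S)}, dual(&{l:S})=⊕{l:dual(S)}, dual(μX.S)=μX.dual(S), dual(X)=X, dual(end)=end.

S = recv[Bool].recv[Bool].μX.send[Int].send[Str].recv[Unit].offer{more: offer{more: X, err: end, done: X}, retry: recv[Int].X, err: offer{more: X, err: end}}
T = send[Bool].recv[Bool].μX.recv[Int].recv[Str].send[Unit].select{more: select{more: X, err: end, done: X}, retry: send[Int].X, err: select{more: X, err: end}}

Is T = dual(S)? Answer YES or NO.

NO

recv[Bool] | send[Bool]  ok
  recv[Bool] | recv[Bool]  ✗ same direction on both sides — not dual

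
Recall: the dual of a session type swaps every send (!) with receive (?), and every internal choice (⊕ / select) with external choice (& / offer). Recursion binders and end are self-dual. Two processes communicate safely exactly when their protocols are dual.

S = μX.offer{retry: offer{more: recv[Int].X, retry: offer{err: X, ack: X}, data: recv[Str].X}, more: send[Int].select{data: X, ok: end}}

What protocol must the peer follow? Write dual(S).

μX.select{retry: select{more: send[Int].X, retry: select{err: X, ack: X}, data: send[Str].X}, more: recv[Int].offer{data: X, ok: end}}

μX = μX  (rec unchanged)
  offer{retry,more} = select{retry,more}  (&→⊕)
    [retry]
      offer{more,retry,data} = select{more,retry,data}  (&→⊕)
        [more]
          recv[Int] = send[Int]
            dual(X) = X
        [retry]
          offer{err,ack} = select{err,ack}  (&→⊕)
            [err]
              dual(X) = X
            [ack]
              dual(X) = X
        [data]
          recv[Str] = send[Str]
            dual(X) = X
    [more]
      send[Int] = recv[Int]
        select{data,ok} = offer{data,ok}  (⊕→&)
          [data]
            dual(X) = X
          [ok]
            dual(end) = end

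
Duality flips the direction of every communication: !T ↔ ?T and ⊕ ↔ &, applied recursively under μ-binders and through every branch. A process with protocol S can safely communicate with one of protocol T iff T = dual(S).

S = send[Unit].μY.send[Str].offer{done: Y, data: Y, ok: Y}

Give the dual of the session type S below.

recv[Unit].μY.recv[Str].select{done: Y, data: Y, ok: Y}

send[Unit] → recv[Unit]
  μY → μY  (μ self-dual)
    send[Str] → recv[Str]
      offer{done,data,ok} → select{done,data,ok}  (&→⊕)
        [done]
          dual(Y) = Y
        [data]
          dual(Y) = Y
        [ok]
          dual(Y) = Y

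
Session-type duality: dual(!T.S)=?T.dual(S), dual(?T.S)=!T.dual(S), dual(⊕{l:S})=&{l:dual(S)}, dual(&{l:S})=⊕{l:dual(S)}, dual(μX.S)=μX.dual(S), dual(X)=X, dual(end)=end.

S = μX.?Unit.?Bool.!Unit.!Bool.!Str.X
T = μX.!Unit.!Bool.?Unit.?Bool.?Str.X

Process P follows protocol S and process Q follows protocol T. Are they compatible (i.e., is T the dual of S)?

YES

μX | μX  ✓ (μ self-dual)
  ?Unit | !Unit  ✓
    ?Bool | !Bool  ✓
      !Unit | ?Unit  ✓
        !Bool | ?Bool  ✓
          !Str | ?Str  ✓
            X | X  ✓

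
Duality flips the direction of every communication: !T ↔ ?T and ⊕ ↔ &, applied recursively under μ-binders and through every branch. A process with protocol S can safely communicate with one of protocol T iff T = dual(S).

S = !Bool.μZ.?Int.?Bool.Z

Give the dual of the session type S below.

!Bool ↦ ?Bool
  μZ ↦ μZ  (μ self-dual)
    ?Int ↦ !Int
      ?Bool ↦ !Bool
        Z self-dual

?Bool.μZ.!Int.!Bool.Z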